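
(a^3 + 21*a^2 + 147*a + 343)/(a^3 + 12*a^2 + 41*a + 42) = (a^2 + 14*a + 49)/(a^2 + 5*a + 6)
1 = 1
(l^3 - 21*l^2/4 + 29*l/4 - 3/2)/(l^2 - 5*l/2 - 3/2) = (4*l^2 - 9*l + 2)/(2*(2*l + 1))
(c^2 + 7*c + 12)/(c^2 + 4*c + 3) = (c + 4)/(c + 1)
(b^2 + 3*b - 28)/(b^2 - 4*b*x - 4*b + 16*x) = (-b - 7)/(-b + 4*x)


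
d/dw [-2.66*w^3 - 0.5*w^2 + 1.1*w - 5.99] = -7.98*w^2 - 1.0*w + 1.1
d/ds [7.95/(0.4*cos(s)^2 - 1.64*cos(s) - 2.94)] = (6.36*cos(s) - 13.038)*sin(s)/(-0.4*cos(s)^2 + 1.64*cos(s) + 2.94)^2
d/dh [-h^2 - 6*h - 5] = -2*h - 6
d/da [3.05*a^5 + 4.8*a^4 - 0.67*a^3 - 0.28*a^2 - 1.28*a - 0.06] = 15.25*a^4 + 19.2*a^3 - 2.01*a^2 - 0.56*a - 1.28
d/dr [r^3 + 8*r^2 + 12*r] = 3*r^2 + 16*r + 12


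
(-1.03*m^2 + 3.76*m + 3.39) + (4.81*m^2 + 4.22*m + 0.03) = 3.78*m^2 + 7.98*m + 3.42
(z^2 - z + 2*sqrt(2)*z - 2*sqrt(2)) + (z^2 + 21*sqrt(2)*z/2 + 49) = 2*z^2 - z + 25*sqrt(2)*z/2 - 2*sqrt(2) + 49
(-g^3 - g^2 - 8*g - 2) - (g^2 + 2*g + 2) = -g^3 - 2*g^2 - 10*g - 4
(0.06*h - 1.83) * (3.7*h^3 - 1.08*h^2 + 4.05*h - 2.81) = 0.222*h^4 - 6.8358*h^3 + 2.2194*h^2 - 7.5801*h + 5.1423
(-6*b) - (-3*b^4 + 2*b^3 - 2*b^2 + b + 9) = 3*b^4 - 2*b^3 + 2*b^2 - 7*b - 9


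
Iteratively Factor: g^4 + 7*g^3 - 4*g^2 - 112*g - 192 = (g + 4)*(g^3 + 3*g^2 - 16*g - 48) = (g - 4)*(g + 4)*(g^2 + 7*g + 12) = (g - 4)*(g + 4)^2*(g + 3)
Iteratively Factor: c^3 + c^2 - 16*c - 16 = (c - 4)*(c^2 + 5*c + 4) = (c - 4)*(c + 4)*(c + 1)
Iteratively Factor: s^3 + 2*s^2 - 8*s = (s - 2)*(s^2 + 4*s) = s*(s - 2)*(s + 4)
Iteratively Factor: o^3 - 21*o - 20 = (o + 1)*(o^2 - o - 20) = (o + 1)*(o + 4)*(o - 5)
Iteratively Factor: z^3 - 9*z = (z)*(z^2 - 9) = z*(z - 3)*(z + 3)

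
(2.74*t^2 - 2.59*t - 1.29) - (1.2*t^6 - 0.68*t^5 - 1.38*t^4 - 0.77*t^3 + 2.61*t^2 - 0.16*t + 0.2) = -1.2*t^6 + 0.68*t^5 + 1.38*t^4 + 0.77*t^3 + 0.13*t^2 - 2.43*t - 1.49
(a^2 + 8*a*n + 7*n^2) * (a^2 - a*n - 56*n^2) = a^4 + 7*a^3*n - 57*a^2*n^2 - 455*a*n^3 - 392*n^4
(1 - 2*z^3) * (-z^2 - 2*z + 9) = 2*z^5 + 4*z^4 - 18*z^3 - z^2 - 2*z + 9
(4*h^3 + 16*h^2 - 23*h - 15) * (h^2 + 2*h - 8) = 4*h^5 + 24*h^4 - 23*h^3 - 189*h^2 + 154*h + 120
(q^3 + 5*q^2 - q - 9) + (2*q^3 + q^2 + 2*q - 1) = 3*q^3 + 6*q^2 + q - 10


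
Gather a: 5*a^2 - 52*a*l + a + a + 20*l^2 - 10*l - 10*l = 5*a^2 + a*(2 - 52*l) + 20*l^2 - 20*l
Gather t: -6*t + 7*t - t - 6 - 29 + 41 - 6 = 0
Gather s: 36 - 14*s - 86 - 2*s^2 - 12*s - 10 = -2*s^2 - 26*s - 60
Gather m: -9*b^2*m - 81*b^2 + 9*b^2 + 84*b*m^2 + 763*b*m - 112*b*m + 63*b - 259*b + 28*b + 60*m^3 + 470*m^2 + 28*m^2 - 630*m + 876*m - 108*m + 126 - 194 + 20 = -72*b^2 - 168*b + 60*m^3 + m^2*(84*b + 498) + m*(-9*b^2 + 651*b + 138) - 48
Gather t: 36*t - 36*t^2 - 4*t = -36*t^2 + 32*t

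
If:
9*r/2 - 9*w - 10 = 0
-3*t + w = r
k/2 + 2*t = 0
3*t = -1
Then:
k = 4/3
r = -2/9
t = -1/3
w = -11/9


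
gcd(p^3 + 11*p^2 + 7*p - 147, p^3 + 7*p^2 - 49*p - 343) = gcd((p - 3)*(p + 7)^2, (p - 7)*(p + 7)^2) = p^2 + 14*p + 49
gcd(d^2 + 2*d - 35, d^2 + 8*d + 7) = d + 7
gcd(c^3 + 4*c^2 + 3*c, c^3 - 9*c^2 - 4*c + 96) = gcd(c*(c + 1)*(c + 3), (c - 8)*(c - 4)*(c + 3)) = c + 3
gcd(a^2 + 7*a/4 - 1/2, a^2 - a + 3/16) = a - 1/4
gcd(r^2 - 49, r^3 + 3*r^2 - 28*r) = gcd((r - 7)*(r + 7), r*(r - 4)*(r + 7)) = r + 7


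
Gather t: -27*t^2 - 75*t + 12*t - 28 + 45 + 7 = -27*t^2 - 63*t + 24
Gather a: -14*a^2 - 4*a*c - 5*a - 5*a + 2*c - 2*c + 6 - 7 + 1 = -14*a^2 + a*(-4*c - 10)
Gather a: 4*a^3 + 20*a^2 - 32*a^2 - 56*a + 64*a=4*a^3 - 12*a^2 + 8*a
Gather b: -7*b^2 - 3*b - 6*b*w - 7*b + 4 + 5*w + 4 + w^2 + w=-7*b^2 + b*(-6*w - 10) + w^2 + 6*w + 8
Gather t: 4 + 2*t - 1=2*t + 3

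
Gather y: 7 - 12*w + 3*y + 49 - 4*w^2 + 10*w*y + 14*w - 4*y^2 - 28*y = -4*w^2 + 2*w - 4*y^2 + y*(10*w - 25) + 56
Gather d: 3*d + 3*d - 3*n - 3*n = 6*d - 6*n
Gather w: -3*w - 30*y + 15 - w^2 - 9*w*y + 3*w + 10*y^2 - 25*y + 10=-w^2 - 9*w*y + 10*y^2 - 55*y + 25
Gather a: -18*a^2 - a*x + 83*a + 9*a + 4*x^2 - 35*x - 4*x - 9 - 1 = -18*a^2 + a*(92 - x) + 4*x^2 - 39*x - 10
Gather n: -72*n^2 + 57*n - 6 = -72*n^2 + 57*n - 6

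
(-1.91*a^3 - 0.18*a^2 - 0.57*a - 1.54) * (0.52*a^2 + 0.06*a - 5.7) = -0.9932*a^5 - 0.2082*a^4 + 10.5798*a^3 + 0.191*a^2 + 3.1566*a + 8.778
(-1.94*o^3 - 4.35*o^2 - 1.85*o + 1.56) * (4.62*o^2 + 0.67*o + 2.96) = -8.9628*o^5 - 21.3968*o^4 - 17.2039*o^3 - 6.9083*o^2 - 4.4308*o + 4.6176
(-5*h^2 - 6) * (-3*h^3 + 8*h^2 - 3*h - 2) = 15*h^5 - 40*h^4 + 33*h^3 - 38*h^2 + 18*h + 12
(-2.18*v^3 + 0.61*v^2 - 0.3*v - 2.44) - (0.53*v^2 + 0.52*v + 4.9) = -2.18*v^3 + 0.08*v^2 - 0.82*v - 7.34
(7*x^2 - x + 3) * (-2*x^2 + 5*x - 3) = -14*x^4 + 37*x^3 - 32*x^2 + 18*x - 9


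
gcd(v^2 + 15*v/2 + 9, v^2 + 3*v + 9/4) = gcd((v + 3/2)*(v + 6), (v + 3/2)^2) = v + 3/2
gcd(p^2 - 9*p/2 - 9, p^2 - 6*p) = p - 6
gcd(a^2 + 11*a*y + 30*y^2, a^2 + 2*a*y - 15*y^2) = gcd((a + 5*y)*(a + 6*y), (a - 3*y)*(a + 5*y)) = a + 5*y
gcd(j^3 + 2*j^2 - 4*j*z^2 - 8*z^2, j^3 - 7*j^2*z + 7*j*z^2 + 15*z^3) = 1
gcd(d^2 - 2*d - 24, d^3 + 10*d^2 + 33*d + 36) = d + 4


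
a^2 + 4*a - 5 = (a - 1)*(a + 5)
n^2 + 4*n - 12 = (n - 2)*(n + 6)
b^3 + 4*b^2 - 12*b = b*(b - 2)*(b + 6)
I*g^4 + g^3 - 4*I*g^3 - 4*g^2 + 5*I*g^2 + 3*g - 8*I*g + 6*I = (g - 3)*(g - 2*I)*(g + I)*(I*g - I)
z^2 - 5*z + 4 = (z - 4)*(z - 1)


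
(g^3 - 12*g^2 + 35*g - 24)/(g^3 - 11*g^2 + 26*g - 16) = (g - 3)/(g - 2)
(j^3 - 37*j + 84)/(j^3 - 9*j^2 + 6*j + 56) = (j^2 + 4*j - 21)/(j^2 - 5*j - 14)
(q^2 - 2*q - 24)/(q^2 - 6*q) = (q + 4)/q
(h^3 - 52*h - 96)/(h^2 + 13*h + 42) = (h^2 - 6*h - 16)/(h + 7)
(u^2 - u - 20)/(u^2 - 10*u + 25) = (u + 4)/(u - 5)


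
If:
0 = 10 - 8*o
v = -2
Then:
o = 5/4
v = -2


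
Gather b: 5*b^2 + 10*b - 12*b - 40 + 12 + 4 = 5*b^2 - 2*b - 24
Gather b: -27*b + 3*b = -24*b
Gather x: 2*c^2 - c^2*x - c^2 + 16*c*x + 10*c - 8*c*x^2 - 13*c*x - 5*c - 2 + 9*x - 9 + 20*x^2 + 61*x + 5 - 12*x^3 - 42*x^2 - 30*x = c^2 + 5*c - 12*x^3 + x^2*(-8*c - 22) + x*(-c^2 + 3*c + 40) - 6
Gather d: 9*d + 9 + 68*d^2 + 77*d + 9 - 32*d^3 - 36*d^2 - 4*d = -32*d^3 + 32*d^2 + 82*d + 18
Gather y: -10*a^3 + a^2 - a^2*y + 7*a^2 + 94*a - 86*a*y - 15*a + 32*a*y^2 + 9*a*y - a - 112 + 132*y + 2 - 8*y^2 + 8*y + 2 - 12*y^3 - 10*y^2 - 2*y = -10*a^3 + 8*a^2 + 78*a - 12*y^3 + y^2*(32*a - 18) + y*(-a^2 - 77*a + 138) - 108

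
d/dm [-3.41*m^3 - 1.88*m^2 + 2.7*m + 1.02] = -10.23*m^2 - 3.76*m + 2.7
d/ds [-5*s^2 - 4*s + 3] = -10*s - 4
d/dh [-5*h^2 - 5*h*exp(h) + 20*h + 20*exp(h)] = -5*h*exp(h) - 10*h + 15*exp(h) + 20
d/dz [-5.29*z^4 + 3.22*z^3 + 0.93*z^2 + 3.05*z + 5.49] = -21.16*z^3 + 9.66*z^2 + 1.86*z + 3.05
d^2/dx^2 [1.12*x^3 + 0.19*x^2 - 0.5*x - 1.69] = 6.72*x + 0.38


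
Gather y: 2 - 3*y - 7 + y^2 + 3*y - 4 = y^2 - 9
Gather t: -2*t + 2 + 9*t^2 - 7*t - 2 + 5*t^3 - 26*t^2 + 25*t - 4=5*t^3 - 17*t^2 + 16*t - 4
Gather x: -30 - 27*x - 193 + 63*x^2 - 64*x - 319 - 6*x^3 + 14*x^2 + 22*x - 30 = -6*x^3 + 77*x^2 - 69*x - 572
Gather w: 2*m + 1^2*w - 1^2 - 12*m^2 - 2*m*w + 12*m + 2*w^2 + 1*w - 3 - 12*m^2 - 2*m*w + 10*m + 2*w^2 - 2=-24*m^2 + 24*m + 4*w^2 + w*(2 - 4*m) - 6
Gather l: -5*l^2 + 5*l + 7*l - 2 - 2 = -5*l^2 + 12*l - 4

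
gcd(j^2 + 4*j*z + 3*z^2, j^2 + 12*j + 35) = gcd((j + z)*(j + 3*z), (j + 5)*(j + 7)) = 1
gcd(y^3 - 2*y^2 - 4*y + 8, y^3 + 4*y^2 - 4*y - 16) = y^2 - 4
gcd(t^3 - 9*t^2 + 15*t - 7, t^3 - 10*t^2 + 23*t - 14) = t^2 - 8*t + 7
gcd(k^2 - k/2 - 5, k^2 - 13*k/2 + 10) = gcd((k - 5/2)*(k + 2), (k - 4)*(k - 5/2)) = k - 5/2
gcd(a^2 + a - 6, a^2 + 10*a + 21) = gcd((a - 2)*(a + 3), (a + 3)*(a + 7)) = a + 3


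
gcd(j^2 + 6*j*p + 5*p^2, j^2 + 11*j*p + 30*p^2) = j + 5*p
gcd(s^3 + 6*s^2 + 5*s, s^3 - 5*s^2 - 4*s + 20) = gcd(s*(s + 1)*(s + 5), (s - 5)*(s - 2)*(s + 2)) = 1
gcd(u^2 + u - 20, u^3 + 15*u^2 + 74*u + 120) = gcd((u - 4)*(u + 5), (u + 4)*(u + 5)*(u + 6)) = u + 5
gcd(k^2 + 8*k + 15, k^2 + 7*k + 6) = 1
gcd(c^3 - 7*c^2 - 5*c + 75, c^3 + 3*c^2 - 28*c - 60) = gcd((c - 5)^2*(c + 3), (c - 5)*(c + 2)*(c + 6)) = c - 5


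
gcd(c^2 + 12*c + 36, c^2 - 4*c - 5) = 1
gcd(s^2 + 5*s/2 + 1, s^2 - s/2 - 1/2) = s + 1/2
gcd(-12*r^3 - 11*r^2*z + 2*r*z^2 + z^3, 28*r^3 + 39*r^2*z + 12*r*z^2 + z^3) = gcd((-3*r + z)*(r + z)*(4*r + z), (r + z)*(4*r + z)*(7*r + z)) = 4*r^2 + 5*r*z + z^2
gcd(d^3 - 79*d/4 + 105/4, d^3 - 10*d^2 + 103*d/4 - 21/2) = d - 7/2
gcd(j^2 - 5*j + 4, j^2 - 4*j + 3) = j - 1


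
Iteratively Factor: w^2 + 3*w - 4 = (w + 4)*(w - 1)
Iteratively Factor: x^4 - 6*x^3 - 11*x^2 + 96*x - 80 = (x - 1)*(x^3 - 5*x^2 - 16*x + 80) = (x - 1)*(x + 4)*(x^2 - 9*x + 20) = (x - 5)*(x - 1)*(x + 4)*(x - 4)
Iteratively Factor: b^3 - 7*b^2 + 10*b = (b - 2)*(b^2 - 5*b) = (b - 5)*(b - 2)*(b)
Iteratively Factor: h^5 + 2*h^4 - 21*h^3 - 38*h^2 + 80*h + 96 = (h + 1)*(h^4 + h^3 - 22*h^2 - 16*h + 96) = (h + 1)*(h + 4)*(h^3 - 3*h^2 - 10*h + 24) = (h + 1)*(h + 3)*(h + 4)*(h^2 - 6*h + 8) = (h - 4)*(h + 1)*(h + 3)*(h + 4)*(h - 2)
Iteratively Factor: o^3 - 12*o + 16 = (o - 2)*(o^2 + 2*o - 8) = (o - 2)^2*(o + 4)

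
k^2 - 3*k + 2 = (k - 2)*(k - 1)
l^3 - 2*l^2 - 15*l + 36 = (l - 3)^2*(l + 4)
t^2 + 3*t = t*(t + 3)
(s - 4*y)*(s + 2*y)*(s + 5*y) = s^3 + 3*s^2*y - 18*s*y^2 - 40*y^3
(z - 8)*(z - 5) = z^2 - 13*z + 40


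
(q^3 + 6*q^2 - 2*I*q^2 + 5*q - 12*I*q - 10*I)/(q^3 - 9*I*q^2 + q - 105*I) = (q^3 + 2*q^2*(3 - I) + q*(5 - 12*I) - 10*I)/(q^3 - 9*I*q^2 + q - 105*I)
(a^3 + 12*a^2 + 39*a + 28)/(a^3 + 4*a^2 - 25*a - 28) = (a + 4)/(a - 4)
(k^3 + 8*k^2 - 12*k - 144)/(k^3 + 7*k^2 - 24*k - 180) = (k - 4)/(k - 5)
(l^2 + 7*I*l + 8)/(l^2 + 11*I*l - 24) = (l - I)/(l + 3*I)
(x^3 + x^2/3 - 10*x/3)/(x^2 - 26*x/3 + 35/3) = x*(x + 2)/(x - 7)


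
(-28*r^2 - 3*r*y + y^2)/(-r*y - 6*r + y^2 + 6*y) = (28*r^2 + 3*r*y - y^2)/(r*y + 6*r - y^2 - 6*y)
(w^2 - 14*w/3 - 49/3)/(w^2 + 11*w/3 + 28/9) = 3*(w - 7)/(3*w + 4)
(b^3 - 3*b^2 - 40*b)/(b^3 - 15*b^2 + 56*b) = (b + 5)/(b - 7)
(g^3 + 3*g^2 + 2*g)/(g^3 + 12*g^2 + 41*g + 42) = g*(g + 1)/(g^2 + 10*g + 21)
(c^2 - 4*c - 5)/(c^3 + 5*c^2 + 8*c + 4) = (c - 5)/(c^2 + 4*c + 4)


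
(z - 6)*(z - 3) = z^2 - 9*z + 18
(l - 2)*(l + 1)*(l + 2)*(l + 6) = l^4 + 7*l^3 + 2*l^2 - 28*l - 24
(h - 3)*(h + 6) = h^2 + 3*h - 18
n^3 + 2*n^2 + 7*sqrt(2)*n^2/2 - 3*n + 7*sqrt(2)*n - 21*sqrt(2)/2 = (n - 1)*(n + 3)*(n + 7*sqrt(2)/2)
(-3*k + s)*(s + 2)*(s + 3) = -3*k*s^2 - 15*k*s - 18*k + s^3 + 5*s^2 + 6*s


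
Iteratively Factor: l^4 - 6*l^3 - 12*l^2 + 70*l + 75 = (l - 5)*(l^3 - l^2 - 17*l - 15) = (l - 5)*(l + 1)*(l^2 - 2*l - 15) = (l - 5)^2*(l + 1)*(l + 3)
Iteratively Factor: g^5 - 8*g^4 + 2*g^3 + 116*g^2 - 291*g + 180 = (g - 3)*(g^4 - 5*g^3 - 13*g^2 + 77*g - 60) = (g - 5)*(g - 3)*(g^3 - 13*g + 12) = (g - 5)*(g - 3)^2*(g^2 + 3*g - 4) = (g - 5)*(g - 3)^2*(g - 1)*(g + 4)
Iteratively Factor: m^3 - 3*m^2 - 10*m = (m)*(m^2 - 3*m - 10) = m*(m + 2)*(m - 5)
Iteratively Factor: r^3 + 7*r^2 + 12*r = (r + 3)*(r^2 + 4*r) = r*(r + 3)*(r + 4)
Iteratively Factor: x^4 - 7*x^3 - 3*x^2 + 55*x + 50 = (x + 2)*(x^3 - 9*x^2 + 15*x + 25) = (x - 5)*(x + 2)*(x^2 - 4*x - 5) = (x - 5)*(x + 1)*(x + 2)*(x - 5)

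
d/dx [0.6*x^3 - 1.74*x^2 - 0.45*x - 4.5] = 1.8*x^2 - 3.48*x - 0.45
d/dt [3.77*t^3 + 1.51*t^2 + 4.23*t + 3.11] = 11.31*t^2 + 3.02*t + 4.23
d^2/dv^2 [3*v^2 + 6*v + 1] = 6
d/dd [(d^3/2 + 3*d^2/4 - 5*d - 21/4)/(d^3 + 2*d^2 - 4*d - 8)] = (d^3 + 22*d^2 - d + 38)/(4*(d^5 + 2*d^4 - 8*d^3 - 16*d^2 + 16*d + 32))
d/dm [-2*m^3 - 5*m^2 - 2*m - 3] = -6*m^2 - 10*m - 2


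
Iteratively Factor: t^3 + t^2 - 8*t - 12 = (t + 2)*(t^2 - t - 6) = (t - 3)*(t + 2)*(t + 2)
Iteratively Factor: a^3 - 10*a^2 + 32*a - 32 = (a - 4)*(a^2 - 6*a + 8) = (a - 4)^2*(a - 2)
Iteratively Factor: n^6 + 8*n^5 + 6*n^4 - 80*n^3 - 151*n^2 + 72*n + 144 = (n - 1)*(n^5 + 9*n^4 + 15*n^3 - 65*n^2 - 216*n - 144) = (n - 1)*(n + 4)*(n^4 + 5*n^3 - 5*n^2 - 45*n - 36) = (n - 1)*(n + 3)*(n + 4)*(n^3 + 2*n^2 - 11*n - 12) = (n - 1)*(n + 1)*(n + 3)*(n + 4)*(n^2 + n - 12) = (n - 1)*(n + 1)*(n + 3)*(n + 4)^2*(n - 3)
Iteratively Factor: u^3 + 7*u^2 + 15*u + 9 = (u + 3)*(u^2 + 4*u + 3) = (u + 3)^2*(u + 1)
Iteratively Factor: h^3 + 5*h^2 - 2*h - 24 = (h - 2)*(h^2 + 7*h + 12) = (h - 2)*(h + 4)*(h + 3)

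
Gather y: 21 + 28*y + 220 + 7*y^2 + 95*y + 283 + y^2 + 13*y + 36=8*y^2 + 136*y + 560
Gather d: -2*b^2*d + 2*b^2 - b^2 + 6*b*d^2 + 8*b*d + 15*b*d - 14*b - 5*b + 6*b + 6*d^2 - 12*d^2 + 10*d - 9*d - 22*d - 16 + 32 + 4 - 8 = b^2 - 13*b + d^2*(6*b - 6) + d*(-2*b^2 + 23*b - 21) + 12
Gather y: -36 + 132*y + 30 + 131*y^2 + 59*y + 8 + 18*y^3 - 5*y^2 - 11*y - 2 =18*y^3 + 126*y^2 + 180*y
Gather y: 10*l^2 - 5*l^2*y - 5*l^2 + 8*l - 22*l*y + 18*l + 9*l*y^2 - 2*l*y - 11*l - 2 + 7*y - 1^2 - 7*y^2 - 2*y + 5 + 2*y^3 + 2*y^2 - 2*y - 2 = 5*l^2 + 15*l + 2*y^3 + y^2*(9*l - 5) + y*(-5*l^2 - 24*l + 3)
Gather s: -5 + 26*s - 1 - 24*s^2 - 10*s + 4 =-24*s^2 + 16*s - 2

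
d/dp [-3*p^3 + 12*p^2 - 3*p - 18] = -9*p^2 + 24*p - 3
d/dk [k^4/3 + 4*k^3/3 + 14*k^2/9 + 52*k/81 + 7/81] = 4*k^3/3 + 4*k^2 + 28*k/9 + 52/81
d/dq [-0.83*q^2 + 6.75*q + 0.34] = 6.75 - 1.66*q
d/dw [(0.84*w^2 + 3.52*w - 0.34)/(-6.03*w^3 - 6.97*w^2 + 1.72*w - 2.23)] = (5.0652*w^4 + 42.4512*w^3 + 19.8286*w^2 - 8.486*w - 7.2648)/(36.3609*w^6 + 84.0582*w^5 + 27.8377*w^4 + 2.91700000000001*w^3 + 34.0446*w^2 - 7.6712*w + 4.9729)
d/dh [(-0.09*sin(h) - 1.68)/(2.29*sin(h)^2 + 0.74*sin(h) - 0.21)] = (0.2061*sin(h)^2 + 7.6944*sin(h) + 1.2621)*cos(h)/(5.2441*sin(h)^4 + 3.3892*sin(h)^3 - 0.4142*sin(h)^2 - 0.3108*sin(h) + 0.0441)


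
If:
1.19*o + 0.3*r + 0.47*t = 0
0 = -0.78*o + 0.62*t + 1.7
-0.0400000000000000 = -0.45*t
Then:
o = 2.25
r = -9.06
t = 0.09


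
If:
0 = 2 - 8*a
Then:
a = 1/4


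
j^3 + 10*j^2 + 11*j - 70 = (j - 2)*(j + 5)*(j + 7)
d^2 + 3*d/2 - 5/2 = (d - 1)*(d + 5/2)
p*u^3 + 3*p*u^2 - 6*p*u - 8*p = (u - 2)*(u + 4)*(p*u + p)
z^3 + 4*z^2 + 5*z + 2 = (z + 1)^2*(z + 2)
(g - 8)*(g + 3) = g^2 - 5*g - 24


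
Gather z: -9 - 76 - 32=-117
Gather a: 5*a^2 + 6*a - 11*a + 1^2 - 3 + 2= 5*a^2 - 5*a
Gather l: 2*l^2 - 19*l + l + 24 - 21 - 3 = 2*l^2 - 18*l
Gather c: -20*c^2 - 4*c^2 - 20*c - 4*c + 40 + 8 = -24*c^2 - 24*c + 48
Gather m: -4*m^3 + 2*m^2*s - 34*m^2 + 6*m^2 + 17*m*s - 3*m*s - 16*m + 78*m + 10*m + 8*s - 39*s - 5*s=-4*m^3 + m^2*(2*s - 28) + m*(14*s + 72) - 36*s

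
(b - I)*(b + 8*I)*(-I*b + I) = -I*b^3 + 7*b^2 + I*b^2 - 7*b - 8*I*b + 8*I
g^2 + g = g*(g + 1)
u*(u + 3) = u^2 + 3*u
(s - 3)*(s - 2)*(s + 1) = s^3 - 4*s^2 + s + 6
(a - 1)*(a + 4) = a^2 + 3*a - 4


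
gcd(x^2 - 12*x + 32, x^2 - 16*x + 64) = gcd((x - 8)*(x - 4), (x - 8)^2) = x - 8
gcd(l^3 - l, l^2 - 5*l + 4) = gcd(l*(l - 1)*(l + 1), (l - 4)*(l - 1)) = l - 1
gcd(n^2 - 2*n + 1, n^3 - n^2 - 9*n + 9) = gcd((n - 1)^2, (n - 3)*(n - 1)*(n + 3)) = n - 1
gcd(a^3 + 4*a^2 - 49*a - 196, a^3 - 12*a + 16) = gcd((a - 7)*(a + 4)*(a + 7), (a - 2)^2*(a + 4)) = a + 4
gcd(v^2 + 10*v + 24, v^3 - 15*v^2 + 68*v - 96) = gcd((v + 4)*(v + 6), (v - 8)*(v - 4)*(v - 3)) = 1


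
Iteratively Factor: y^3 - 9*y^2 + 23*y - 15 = (y - 3)*(y^2 - 6*y + 5) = (y - 3)*(y - 1)*(y - 5)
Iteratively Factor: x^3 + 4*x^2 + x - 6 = (x + 2)*(x^2 + 2*x - 3) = (x - 1)*(x + 2)*(x + 3)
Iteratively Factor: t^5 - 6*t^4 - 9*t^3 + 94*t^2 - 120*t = (t - 5)*(t^4 - t^3 - 14*t^2 + 24*t) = t*(t - 5)*(t^3 - t^2 - 14*t + 24) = t*(t - 5)*(t - 2)*(t^2 + t - 12) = t*(t - 5)*(t - 2)*(t + 4)*(t - 3)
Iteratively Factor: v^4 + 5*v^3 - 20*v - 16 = (v + 1)*(v^3 + 4*v^2 - 4*v - 16) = (v - 2)*(v + 1)*(v^2 + 6*v + 8) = (v - 2)*(v + 1)*(v + 4)*(v + 2)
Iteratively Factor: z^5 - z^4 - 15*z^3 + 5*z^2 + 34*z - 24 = (z + 3)*(z^4 - 4*z^3 - 3*z^2 + 14*z - 8) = (z - 4)*(z + 3)*(z^3 - 3*z + 2) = (z - 4)*(z - 1)*(z + 3)*(z^2 + z - 2) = (z - 4)*(z - 1)*(z + 2)*(z + 3)*(z - 1)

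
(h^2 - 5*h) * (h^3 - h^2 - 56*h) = h^5 - 6*h^4 - 51*h^3 + 280*h^2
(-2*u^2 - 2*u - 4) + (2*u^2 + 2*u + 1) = -3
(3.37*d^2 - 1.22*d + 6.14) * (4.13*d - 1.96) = 13.9181*d^3 - 11.6438*d^2 + 27.7494*d - 12.0344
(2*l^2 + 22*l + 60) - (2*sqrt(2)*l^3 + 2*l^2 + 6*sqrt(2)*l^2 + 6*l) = -2*sqrt(2)*l^3 - 6*sqrt(2)*l^2 + 16*l + 60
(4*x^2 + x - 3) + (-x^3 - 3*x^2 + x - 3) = -x^3 + x^2 + 2*x - 6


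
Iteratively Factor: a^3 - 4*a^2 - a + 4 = (a - 1)*(a^2 - 3*a - 4) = (a - 1)*(a + 1)*(a - 4)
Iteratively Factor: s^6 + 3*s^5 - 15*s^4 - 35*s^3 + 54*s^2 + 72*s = (s - 3)*(s^5 + 6*s^4 + 3*s^3 - 26*s^2 - 24*s) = s*(s - 3)*(s^4 + 6*s^3 + 3*s^2 - 26*s - 24) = s*(s - 3)*(s + 4)*(s^3 + 2*s^2 - 5*s - 6) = s*(s - 3)*(s + 1)*(s + 4)*(s^2 + s - 6) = s*(s - 3)*(s - 2)*(s + 1)*(s + 4)*(s + 3)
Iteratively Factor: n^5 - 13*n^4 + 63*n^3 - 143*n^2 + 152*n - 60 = (n - 1)*(n^4 - 12*n^3 + 51*n^2 - 92*n + 60) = (n - 3)*(n - 1)*(n^3 - 9*n^2 + 24*n - 20) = (n - 3)*(n - 2)*(n - 1)*(n^2 - 7*n + 10) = (n - 3)*(n - 2)^2*(n - 1)*(n - 5)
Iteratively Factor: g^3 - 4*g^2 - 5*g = (g - 5)*(g^2 + g) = g*(g - 5)*(g + 1)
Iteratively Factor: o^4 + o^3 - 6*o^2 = (o)*(o^3 + o^2 - 6*o) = o*(o + 3)*(o^2 - 2*o) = o^2*(o + 3)*(o - 2)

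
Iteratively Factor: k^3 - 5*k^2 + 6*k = (k)*(k^2 - 5*k + 6) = k*(k - 2)*(k - 3)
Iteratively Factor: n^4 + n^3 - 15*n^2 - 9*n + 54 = (n - 3)*(n^3 + 4*n^2 - 3*n - 18) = (n - 3)*(n - 2)*(n^2 + 6*n + 9) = (n - 3)*(n - 2)*(n + 3)*(n + 3)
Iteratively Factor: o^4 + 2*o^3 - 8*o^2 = (o - 2)*(o^3 + 4*o^2) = o*(o - 2)*(o^2 + 4*o) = o*(o - 2)*(o + 4)*(o)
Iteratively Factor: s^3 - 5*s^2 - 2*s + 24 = (s - 4)*(s^2 - s - 6) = (s - 4)*(s + 2)*(s - 3)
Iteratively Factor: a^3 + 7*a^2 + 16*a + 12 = (a + 2)*(a^2 + 5*a + 6) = (a + 2)^2*(a + 3)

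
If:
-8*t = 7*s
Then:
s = -8*t/7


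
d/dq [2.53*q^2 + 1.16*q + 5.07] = 5.06*q + 1.16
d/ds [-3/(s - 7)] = 3/(s - 7)^2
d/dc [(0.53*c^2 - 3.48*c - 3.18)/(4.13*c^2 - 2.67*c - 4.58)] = (12.9573*c^2 + 21.412*c + 7.4478)/(17.0569*c^4 - 22.0542*c^3 - 30.7019*c^2 + 24.4572*c + 20.9764)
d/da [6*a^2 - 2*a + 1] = 12*a - 2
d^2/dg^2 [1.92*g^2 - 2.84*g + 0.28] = 3.84000000000000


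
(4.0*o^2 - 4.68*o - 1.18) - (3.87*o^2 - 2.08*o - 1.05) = 0.13*o^2 - 2.6*o - 0.13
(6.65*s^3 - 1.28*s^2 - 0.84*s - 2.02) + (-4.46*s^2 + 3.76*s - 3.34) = 6.65*s^3 - 5.74*s^2 + 2.92*s - 5.36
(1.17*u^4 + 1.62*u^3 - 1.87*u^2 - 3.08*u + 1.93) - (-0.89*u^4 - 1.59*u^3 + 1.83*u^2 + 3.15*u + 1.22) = 2.06*u^4 + 3.21*u^3 - 3.7*u^2 - 6.23*u + 0.71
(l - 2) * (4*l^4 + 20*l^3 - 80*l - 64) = 4*l^5 + 12*l^4 - 40*l^3 - 80*l^2 + 96*l + 128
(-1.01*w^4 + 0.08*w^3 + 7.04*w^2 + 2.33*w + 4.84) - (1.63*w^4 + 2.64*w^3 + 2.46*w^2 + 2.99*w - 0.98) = -2.64*w^4 - 2.56*w^3 + 4.58*w^2 - 0.66*w + 5.82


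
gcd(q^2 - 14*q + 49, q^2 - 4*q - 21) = q - 7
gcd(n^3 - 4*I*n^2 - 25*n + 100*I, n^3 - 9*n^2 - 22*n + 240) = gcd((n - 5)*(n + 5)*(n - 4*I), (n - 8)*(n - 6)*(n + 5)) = n + 5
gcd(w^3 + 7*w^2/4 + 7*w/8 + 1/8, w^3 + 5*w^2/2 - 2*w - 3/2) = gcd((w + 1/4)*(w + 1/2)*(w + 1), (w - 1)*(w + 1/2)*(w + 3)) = w + 1/2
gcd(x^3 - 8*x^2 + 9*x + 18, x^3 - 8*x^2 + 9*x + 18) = x^3 - 8*x^2 + 9*x + 18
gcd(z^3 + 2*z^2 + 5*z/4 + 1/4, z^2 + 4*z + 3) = z + 1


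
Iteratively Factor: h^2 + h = (h + 1)*(h)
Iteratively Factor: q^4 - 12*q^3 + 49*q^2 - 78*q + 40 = (q - 4)*(q^3 - 8*q^2 + 17*q - 10) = (q - 4)*(q - 2)*(q^2 - 6*q + 5) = (q - 5)*(q - 4)*(q - 2)*(q - 1)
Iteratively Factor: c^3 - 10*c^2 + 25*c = (c - 5)*(c^2 - 5*c) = c*(c - 5)*(c - 5)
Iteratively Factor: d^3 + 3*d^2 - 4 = (d - 1)*(d^2 + 4*d + 4) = (d - 1)*(d + 2)*(d + 2)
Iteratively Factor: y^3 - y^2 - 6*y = (y + 2)*(y^2 - 3*y) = y*(y + 2)*(y - 3)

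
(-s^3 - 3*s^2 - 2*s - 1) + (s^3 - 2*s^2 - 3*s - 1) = -5*s^2 - 5*s - 2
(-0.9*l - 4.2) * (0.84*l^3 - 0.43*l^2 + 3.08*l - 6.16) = -0.756*l^4 - 3.141*l^3 - 0.966*l^2 - 7.392*l + 25.872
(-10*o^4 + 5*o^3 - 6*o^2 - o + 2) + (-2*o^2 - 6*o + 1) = -10*o^4 + 5*o^3 - 8*o^2 - 7*o + 3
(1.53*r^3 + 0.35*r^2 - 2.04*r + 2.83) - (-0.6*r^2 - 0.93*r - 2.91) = 1.53*r^3 + 0.95*r^2 - 1.11*r + 5.74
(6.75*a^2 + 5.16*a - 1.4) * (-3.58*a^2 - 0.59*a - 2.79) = -24.165*a^4 - 22.4553*a^3 - 16.8649*a^2 - 13.5704*a + 3.906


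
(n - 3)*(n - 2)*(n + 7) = n^3 + 2*n^2 - 29*n + 42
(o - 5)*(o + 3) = o^2 - 2*o - 15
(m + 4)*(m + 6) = m^2 + 10*m + 24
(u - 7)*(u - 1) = u^2 - 8*u + 7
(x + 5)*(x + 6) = x^2 + 11*x + 30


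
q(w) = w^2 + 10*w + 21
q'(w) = 2*w + 10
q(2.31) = 49.44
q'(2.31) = 14.62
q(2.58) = 53.46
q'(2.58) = 15.16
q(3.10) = 61.61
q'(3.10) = 16.20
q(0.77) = 29.29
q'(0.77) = 11.54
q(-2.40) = 2.76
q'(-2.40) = 5.20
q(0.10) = 22.01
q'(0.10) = 10.20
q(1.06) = 32.72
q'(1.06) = 12.12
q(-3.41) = -1.47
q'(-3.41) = 3.18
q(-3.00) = 0.00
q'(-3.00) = 4.00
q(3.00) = 60.00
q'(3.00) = 16.00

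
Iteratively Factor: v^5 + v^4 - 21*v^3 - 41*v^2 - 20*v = (v - 5)*(v^4 + 6*v^3 + 9*v^2 + 4*v) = (v - 5)*(v + 1)*(v^3 + 5*v^2 + 4*v) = v*(v - 5)*(v + 1)*(v^2 + 5*v + 4) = v*(v - 5)*(v + 1)^2*(v + 4)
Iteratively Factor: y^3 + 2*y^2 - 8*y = (y + 4)*(y^2 - 2*y) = y*(y + 4)*(y - 2)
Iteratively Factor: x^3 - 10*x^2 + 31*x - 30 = (x - 2)*(x^2 - 8*x + 15) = (x - 3)*(x - 2)*(x - 5)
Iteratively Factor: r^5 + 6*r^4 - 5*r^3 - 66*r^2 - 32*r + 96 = (r - 1)*(r^4 + 7*r^3 + 2*r^2 - 64*r - 96) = (r - 1)*(r + 4)*(r^3 + 3*r^2 - 10*r - 24) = (r - 1)*(r + 4)^2*(r^2 - r - 6) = (r - 1)*(r + 2)*(r + 4)^2*(r - 3)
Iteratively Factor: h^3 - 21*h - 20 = (h + 1)*(h^2 - h - 20) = (h + 1)*(h + 4)*(h - 5)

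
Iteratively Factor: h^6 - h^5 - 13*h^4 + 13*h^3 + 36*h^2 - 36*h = (h - 2)*(h^5 + h^4 - 11*h^3 - 9*h^2 + 18*h) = (h - 2)*(h + 3)*(h^4 - 2*h^3 - 5*h^2 + 6*h) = (h - 2)*(h + 2)*(h + 3)*(h^3 - 4*h^2 + 3*h) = (h - 2)*(h - 1)*(h + 2)*(h + 3)*(h^2 - 3*h) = (h - 3)*(h - 2)*(h - 1)*(h + 2)*(h + 3)*(h)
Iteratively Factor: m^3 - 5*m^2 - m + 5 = (m + 1)*(m^2 - 6*m + 5) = (m - 5)*(m + 1)*(m - 1)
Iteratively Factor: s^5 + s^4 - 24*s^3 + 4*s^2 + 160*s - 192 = (s - 2)*(s^4 + 3*s^3 - 18*s^2 - 32*s + 96) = (s - 2)^2*(s^3 + 5*s^2 - 8*s - 48) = (s - 3)*(s - 2)^2*(s^2 + 8*s + 16) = (s - 3)*(s - 2)^2*(s + 4)*(s + 4)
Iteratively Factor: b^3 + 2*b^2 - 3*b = (b)*(b^2 + 2*b - 3) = b*(b + 3)*(b - 1)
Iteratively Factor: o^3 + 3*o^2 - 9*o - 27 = (o + 3)*(o^2 - 9) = (o - 3)*(o + 3)*(o + 3)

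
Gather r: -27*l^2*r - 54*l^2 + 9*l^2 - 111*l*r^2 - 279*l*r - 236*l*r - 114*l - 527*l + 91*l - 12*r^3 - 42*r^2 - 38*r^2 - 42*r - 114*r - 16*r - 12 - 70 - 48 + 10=-45*l^2 - 550*l - 12*r^3 + r^2*(-111*l - 80) + r*(-27*l^2 - 515*l - 172) - 120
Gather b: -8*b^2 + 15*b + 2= -8*b^2 + 15*b + 2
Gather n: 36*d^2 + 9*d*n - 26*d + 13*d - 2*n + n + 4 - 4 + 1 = 36*d^2 - 13*d + n*(9*d - 1) + 1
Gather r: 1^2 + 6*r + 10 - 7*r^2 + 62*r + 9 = -7*r^2 + 68*r + 20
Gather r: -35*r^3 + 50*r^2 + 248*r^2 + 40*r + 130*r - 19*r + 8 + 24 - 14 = -35*r^3 + 298*r^2 + 151*r + 18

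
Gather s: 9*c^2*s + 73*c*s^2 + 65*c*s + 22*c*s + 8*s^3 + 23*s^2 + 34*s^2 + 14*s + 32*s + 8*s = 8*s^3 + s^2*(73*c + 57) + s*(9*c^2 + 87*c + 54)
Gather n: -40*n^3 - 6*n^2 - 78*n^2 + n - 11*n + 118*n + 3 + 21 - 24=-40*n^3 - 84*n^2 + 108*n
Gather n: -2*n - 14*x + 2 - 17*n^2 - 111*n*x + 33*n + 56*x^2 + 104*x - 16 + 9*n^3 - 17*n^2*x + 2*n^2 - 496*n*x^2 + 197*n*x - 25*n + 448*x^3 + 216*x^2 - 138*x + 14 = 9*n^3 + n^2*(-17*x - 15) + n*(-496*x^2 + 86*x + 6) + 448*x^3 + 272*x^2 - 48*x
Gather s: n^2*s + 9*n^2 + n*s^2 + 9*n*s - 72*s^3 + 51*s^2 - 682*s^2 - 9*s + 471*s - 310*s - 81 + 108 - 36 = 9*n^2 - 72*s^3 + s^2*(n - 631) + s*(n^2 + 9*n + 152) - 9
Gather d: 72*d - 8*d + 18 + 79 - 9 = 64*d + 88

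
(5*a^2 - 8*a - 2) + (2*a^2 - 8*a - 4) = 7*a^2 - 16*a - 6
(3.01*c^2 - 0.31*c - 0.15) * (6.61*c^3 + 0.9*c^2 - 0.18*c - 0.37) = 19.8961*c^5 + 0.6599*c^4 - 1.8123*c^3 - 1.1929*c^2 + 0.1417*c + 0.0555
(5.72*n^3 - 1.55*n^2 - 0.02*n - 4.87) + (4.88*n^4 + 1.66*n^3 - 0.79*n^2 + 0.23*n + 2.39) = 4.88*n^4 + 7.38*n^3 - 2.34*n^2 + 0.21*n - 2.48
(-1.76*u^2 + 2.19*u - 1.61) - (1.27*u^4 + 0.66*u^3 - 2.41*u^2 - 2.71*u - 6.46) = -1.27*u^4 - 0.66*u^3 + 0.65*u^2 + 4.9*u + 4.85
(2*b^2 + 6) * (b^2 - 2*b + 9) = 2*b^4 - 4*b^3 + 24*b^2 - 12*b + 54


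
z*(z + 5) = z^2 + 5*z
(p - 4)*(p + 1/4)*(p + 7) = p^3 + 13*p^2/4 - 109*p/4 - 7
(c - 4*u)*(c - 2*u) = c^2 - 6*c*u + 8*u^2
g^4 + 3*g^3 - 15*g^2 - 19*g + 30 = (g - 3)*(g - 1)*(g + 2)*(g + 5)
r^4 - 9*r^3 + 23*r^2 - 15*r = r*(r - 5)*(r - 3)*(r - 1)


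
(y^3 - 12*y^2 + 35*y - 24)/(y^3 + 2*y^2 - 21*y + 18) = (y - 8)/(y + 6)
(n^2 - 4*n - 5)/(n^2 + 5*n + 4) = (n - 5)/(n + 4)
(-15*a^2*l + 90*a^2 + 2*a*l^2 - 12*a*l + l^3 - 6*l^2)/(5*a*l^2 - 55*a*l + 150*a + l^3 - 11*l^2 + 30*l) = (-3*a + l)/(l - 5)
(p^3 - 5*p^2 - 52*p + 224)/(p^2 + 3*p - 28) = p - 8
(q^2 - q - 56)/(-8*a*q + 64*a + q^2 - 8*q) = (q + 7)/(-8*a + q)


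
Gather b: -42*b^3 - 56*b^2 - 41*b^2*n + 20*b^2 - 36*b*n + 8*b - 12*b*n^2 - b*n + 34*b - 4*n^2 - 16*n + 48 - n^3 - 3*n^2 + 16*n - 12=-42*b^3 + b^2*(-41*n - 36) + b*(-12*n^2 - 37*n + 42) - n^3 - 7*n^2 + 36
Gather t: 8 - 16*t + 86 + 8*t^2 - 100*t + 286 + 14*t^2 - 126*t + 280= 22*t^2 - 242*t + 660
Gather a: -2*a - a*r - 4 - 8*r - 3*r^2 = a*(-r - 2) - 3*r^2 - 8*r - 4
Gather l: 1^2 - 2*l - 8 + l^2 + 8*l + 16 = l^2 + 6*l + 9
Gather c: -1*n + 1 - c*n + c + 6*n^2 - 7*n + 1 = c*(1 - n) + 6*n^2 - 8*n + 2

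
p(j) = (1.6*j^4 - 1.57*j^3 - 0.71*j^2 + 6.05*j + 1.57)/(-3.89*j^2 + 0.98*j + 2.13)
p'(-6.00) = 5.27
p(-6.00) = -16.36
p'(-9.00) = 7.72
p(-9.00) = -35.84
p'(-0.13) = 2.76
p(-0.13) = 0.40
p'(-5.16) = 4.59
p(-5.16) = -12.22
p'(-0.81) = 10.61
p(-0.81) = 1.87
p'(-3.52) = 3.29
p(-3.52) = -5.77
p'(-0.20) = 3.15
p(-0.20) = 0.19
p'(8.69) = -6.83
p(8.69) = -28.59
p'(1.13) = 16.05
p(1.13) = -4.53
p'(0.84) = 795.09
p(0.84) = 28.87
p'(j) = (7.78*j - 0.98)*(1.6*j^4 - 1.57*j^3 - 0.71*j^2 + 6.05*j + 1.57)/(-3.89*j^2 + 0.98*j + 2.13)^2 + (6.4*j^3 - 4.71*j^2 - 1.42*j + 6.05)/(-3.89*j^2 + 0.98*j + 2.13) = (-12.448*j^5 + 10.8113*j^4 + 10.5548*j^3 + 12.8064*j^2 + 9.19*j + 11.3479)/(15.1321*j^4 - 7.6244*j^3 - 15.611*j^2 + 4.1748*j + 4.5369)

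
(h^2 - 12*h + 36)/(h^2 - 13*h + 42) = (h - 6)/(h - 7)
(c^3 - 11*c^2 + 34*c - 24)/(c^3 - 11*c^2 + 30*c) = (c^2 - 5*c + 4)/(c*(c - 5))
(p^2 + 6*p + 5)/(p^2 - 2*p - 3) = (p + 5)/(p - 3)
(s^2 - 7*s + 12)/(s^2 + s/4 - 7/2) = 4*(s^2 - 7*s + 12)/(4*s^2 + s - 14)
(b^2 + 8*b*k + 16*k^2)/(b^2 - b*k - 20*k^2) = (b + 4*k)/(b - 5*k)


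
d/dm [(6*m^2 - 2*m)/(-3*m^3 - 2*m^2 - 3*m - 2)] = 2*(9*m^4 - 6*m^3 - 11*m^2 - 12*m + 2)/(9*m^6 + 12*m^5 + 22*m^4 + 24*m^3 + 17*m^2 + 12*m + 4)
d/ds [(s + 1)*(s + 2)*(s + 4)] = 3*s^2 + 14*s + 14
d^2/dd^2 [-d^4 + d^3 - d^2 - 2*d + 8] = -12*d^2 + 6*d - 2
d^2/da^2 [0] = 0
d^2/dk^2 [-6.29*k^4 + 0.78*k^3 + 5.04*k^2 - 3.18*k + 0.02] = -75.48*k^2 + 4.68*k + 10.08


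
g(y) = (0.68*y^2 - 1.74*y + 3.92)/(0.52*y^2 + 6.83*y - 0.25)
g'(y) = (-1.04*y - 6.83)*(0.68*y^2 - 1.74*y + 3.92)/(0.52*y^2 + 6.83*y - 0.25)^2 + (1.36*y - 1.74)/(0.52*y^2 + 6.83*y - 0.25)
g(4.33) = 0.23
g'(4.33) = 0.04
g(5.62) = 0.29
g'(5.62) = 0.04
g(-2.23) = -0.87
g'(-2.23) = 0.07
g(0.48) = 1.03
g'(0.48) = -2.74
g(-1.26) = -0.90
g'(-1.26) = -0.19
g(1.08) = 0.37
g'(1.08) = -0.41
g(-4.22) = -1.18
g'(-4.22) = 0.23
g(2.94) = 0.19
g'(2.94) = 0.01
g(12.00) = 0.52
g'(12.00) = 0.03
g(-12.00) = -16.74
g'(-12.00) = 15.37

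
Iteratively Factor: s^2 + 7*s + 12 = (s + 3)*(s + 4)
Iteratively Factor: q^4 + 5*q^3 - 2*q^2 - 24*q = (q + 4)*(q^3 + q^2 - 6*q) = (q + 3)*(q + 4)*(q^2 - 2*q) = q*(q + 3)*(q + 4)*(q - 2)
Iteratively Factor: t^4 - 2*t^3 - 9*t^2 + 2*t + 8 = (t - 1)*(t^3 - t^2 - 10*t - 8) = (t - 4)*(t - 1)*(t^2 + 3*t + 2) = (t - 4)*(t - 1)*(t + 2)*(t + 1)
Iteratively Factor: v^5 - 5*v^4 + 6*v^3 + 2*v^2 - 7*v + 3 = (v - 1)*(v^4 - 4*v^3 + 2*v^2 + 4*v - 3) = (v - 1)^2*(v^3 - 3*v^2 - v + 3) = (v - 1)^3*(v^2 - 2*v - 3) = (v - 3)*(v - 1)^3*(v + 1)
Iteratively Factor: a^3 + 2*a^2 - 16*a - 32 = (a - 4)*(a^2 + 6*a + 8) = (a - 4)*(a + 2)*(a + 4)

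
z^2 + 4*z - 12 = (z - 2)*(z + 6)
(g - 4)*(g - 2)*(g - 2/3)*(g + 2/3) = g^4 - 6*g^3 + 68*g^2/9 + 8*g/3 - 32/9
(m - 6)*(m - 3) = m^2 - 9*m + 18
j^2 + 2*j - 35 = (j - 5)*(j + 7)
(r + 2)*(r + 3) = r^2 + 5*r + 6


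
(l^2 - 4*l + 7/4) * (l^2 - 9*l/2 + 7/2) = l^4 - 17*l^3/2 + 93*l^2/4 - 175*l/8 + 49/8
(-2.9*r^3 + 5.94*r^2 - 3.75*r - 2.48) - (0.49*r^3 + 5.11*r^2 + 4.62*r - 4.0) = -3.39*r^3 + 0.83*r^2 - 8.37*r + 1.52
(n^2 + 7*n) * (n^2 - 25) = n^4 + 7*n^3 - 25*n^2 - 175*n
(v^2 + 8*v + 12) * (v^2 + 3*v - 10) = v^4 + 11*v^3 + 26*v^2 - 44*v - 120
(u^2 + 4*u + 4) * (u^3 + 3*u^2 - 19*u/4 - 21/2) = u^5 + 7*u^4 + 45*u^3/4 - 35*u^2/2 - 61*u - 42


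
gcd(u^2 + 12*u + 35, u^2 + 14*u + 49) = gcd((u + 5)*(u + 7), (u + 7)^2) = u + 7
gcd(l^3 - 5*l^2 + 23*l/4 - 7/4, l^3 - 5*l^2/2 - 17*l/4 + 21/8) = l^2 - 4*l + 7/4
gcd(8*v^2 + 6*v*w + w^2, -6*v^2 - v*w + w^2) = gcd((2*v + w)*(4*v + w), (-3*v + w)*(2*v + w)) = 2*v + w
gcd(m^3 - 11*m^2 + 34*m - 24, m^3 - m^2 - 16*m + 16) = m^2 - 5*m + 4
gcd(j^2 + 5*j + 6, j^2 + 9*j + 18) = j + 3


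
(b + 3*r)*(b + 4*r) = b^2 + 7*b*r + 12*r^2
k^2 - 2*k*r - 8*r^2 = (k - 4*r)*(k + 2*r)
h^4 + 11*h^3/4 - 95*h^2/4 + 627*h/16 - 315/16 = (h - 3/2)^2*(h - 5/4)*(h + 7)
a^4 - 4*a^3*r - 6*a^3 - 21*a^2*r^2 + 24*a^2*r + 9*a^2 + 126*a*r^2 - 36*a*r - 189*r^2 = (a - 3)^2*(a - 7*r)*(a + 3*r)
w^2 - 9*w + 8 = (w - 8)*(w - 1)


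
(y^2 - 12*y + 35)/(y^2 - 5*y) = (y - 7)/y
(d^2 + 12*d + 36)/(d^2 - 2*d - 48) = (d + 6)/(d - 8)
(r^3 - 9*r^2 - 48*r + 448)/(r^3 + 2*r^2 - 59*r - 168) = (r - 8)/(r + 3)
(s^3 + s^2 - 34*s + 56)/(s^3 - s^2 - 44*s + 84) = (s - 4)/(s - 6)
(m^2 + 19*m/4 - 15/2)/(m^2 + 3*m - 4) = (4*m^2 + 19*m - 30)/(4*(m^2 + 3*m - 4))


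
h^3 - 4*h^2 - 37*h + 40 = (h - 8)*(h - 1)*(h + 5)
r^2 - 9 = (r - 3)*(r + 3)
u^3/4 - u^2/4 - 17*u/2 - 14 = (u/4 + 1/2)*(u - 7)*(u + 4)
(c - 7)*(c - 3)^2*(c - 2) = c^4 - 15*c^3 + 77*c^2 - 165*c + 126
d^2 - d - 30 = (d - 6)*(d + 5)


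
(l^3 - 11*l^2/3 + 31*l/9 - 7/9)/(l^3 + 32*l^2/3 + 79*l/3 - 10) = (3*l^2 - 10*l + 7)/(3*(l^2 + 11*l + 30))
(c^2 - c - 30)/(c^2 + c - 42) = (c + 5)/(c + 7)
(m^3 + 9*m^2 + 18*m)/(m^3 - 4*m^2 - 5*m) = (m^2 + 9*m + 18)/(m^2 - 4*m - 5)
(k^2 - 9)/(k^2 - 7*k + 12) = (k + 3)/(k - 4)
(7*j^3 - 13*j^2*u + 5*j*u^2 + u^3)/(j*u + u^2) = (7*j^3 - 13*j^2*u + 5*j*u^2 + u^3)/(u*(j + u))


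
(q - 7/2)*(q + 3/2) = q^2 - 2*q - 21/4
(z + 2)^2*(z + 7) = z^3 + 11*z^2 + 32*z + 28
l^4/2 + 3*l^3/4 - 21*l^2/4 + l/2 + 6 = (l/2 + 1/2)*(l - 2)*(l - 3/2)*(l + 4)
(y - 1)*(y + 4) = y^2 + 3*y - 4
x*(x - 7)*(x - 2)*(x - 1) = x^4 - 10*x^3 + 23*x^2 - 14*x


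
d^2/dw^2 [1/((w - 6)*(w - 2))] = 2*((w - 6)^2 + (w - 6)*(w - 2) + (w - 2)^2)/((w - 6)^3*(w - 2)^3)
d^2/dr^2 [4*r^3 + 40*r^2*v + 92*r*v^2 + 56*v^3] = 24*r + 80*v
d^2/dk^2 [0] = 0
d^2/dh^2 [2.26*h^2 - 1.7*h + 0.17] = 4.52000000000000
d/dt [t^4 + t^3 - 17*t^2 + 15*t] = 4*t^3 + 3*t^2 - 34*t + 15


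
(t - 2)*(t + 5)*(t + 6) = t^3 + 9*t^2 + 8*t - 60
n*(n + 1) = n^2 + n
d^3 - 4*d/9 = d*(d - 2/3)*(d + 2/3)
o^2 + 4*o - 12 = (o - 2)*(o + 6)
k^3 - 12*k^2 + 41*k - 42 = (k - 7)*(k - 3)*(k - 2)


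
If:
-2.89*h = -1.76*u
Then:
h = 0.608996539792388*u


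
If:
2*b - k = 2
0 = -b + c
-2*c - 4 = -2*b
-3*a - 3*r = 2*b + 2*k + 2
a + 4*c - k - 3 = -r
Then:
No Solution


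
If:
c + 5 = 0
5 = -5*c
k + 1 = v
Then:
No Solution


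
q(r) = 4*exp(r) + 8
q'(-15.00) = 0.00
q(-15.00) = 8.00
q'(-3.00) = 0.20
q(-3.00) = 8.20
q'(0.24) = 5.08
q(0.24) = 13.08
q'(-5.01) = 0.03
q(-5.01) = 8.03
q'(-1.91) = 0.59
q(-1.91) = 8.59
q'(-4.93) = 0.03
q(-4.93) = 8.03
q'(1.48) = 17.57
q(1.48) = 25.57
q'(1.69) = 21.68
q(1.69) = 29.68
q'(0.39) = 5.91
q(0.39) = 13.91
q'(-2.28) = 0.41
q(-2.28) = 8.41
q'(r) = 4*exp(r)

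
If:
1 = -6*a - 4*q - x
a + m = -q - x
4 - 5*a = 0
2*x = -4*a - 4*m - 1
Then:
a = 4/5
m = -89/20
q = -63/20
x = 34/5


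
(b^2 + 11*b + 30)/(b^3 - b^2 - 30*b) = (b + 6)/(b*(b - 6))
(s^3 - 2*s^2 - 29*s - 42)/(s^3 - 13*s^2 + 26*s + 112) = (s + 3)/(s - 8)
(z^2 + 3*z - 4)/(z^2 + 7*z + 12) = (z - 1)/(z + 3)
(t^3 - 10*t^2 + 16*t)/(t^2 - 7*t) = (t^2 - 10*t + 16)/(t - 7)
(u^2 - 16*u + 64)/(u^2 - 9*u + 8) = (u - 8)/(u - 1)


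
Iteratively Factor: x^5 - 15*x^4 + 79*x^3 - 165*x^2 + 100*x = (x - 1)*(x^4 - 14*x^3 + 65*x^2 - 100*x) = x*(x - 1)*(x^3 - 14*x^2 + 65*x - 100) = x*(x - 5)*(x - 1)*(x^2 - 9*x + 20) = x*(x - 5)*(x - 4)*(x - 1)*(x - 5)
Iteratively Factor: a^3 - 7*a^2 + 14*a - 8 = (a - 1)*(a^2 - 6*a + 8) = (a - 2)*(a - 1)*(a - 4)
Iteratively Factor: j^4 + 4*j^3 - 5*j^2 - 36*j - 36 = (j - 3)*(j^3 + 7*j^2 + 16*j + 12) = (j - 3)*(j + 2)*(j^2 + 5*j + 6) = (j - 3)*(j + 2)^2*(j + 3)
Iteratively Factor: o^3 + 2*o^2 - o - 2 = (o + 2)*(o^2 - 1) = (o + 1)*(o + 2)*(o - 1)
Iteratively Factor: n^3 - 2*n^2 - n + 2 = (n + 1)*(n^2 - 3*n + 2) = (n - 1)*(n + 1)*(n - 2)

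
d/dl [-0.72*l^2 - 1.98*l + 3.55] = -1.44*l - 1.98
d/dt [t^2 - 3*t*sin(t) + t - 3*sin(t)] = -3*t*cos(t) + 2*t - 3*sqrt(2)*sin(t + pi/4) + 1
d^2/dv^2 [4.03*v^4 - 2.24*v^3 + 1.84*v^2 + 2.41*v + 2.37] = 48.36*v^2 - 13.44*v + 3.68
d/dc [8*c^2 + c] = 16*c + 1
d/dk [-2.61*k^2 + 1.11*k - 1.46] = 1.11 - 5.22*k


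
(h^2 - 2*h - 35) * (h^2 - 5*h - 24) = h^4 - 7*h^3 - 49*h^2 + 223*h + 840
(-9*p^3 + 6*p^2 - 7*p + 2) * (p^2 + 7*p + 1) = -9*p^5 - 57*p^4 + 26*p^3 - 41*p^2 + 7*p + 2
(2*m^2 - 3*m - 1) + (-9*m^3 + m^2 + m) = -9*m^3 + 3*m^2 - 2*m - 1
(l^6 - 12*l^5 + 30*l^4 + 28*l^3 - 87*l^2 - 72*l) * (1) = l^6 - 12*l^5 + 30*l^4 + 28*l^3 - 87*l^2 - 72*l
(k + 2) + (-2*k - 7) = -k - 5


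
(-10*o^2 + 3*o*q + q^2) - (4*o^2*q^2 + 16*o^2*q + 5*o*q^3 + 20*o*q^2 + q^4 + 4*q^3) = -4*o^2*q^2 - 16*o^2*q - 10*o^2 - 5*o*q^3 - 20*o*q^2 + 3*o*q - q^4 - 4*q^3 + q^2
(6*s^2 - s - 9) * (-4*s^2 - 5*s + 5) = -24*s^4 - 26*s^3 + 71*s^2 + 40*s - 45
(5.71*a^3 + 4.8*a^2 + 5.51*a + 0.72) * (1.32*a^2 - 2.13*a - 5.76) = 7.5372*a^5 - 5.8263*a^4 - 35.8404*a^3 - 38.4339*a^2 - 33.2712*a - 4.1472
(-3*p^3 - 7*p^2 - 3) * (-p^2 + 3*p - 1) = 3*p^5 - 2*p^4 - 18*p^3 + 10*p^2 - 9*p + 3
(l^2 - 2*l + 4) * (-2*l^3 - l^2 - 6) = -2*l^5 + 3*l^4 - 6*l^3 - 10*l^2 + 12*l - 24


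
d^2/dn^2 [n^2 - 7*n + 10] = 2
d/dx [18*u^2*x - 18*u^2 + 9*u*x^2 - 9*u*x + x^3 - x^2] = 18*u^2 + 18*u*x - 9*u + 3*x^2 - 2*x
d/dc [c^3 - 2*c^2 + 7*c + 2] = 3*c^2 - 4*c + 7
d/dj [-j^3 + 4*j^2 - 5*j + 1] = -3*j^2 + 8*j - 5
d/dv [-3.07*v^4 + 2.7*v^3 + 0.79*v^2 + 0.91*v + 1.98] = -12.28*v^3 + 8.1*v^2 + 1.58*v + 0.91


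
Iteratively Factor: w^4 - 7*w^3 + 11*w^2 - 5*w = (w - 5)*(w^3 - 2*w^2 + w) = (w - 5)*(w - 1)*(w^2 - w) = (w - 5)*(w - 1)^2*(w)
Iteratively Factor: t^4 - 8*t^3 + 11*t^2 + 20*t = (t - 5)*(t^3 - 3*t^2 - 4*t) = (t - 5)*(t + 1)*(t^2 - 4*t) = (t - 5)*(t - 4)*(t + 1)*(t)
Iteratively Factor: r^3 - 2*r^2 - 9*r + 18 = (r + 3)*(r^2 - 5*r + 6) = (r - 3)*(r + 3)*(r - 2)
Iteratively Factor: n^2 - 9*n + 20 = (n - 4)*(n - 5)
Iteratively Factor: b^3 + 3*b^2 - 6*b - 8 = (b - 2)*(b^2 + 5*b + 4) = (b - 2)*(b + 1)*(b + 4)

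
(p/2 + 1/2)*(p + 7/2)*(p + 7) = p^3/2 + 23*p^2/4 + 35*p/2 + 49/4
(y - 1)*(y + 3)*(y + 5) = y^3 + 7*y^2 + 7*y - 15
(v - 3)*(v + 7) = v^2 + 4*v - 21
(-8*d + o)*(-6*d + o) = 48*d^2 - 14*d*o + o^2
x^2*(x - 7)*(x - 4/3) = x^4 - 25*x^3/3 + 28*x^2/3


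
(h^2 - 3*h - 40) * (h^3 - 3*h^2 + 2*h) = h^5 - 6*h^4 - 29*h^3 + 114*h^2 - 80*h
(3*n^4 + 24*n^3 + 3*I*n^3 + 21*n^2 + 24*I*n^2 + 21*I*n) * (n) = 3*n^5 + 24*n^4 + 3*I*n^4 + 21*n^3 + 24*I*n^3 + 21*I*n^2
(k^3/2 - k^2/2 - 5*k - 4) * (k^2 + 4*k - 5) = k^5/2 + 3*k^4/2 - 19*k^3/2 - 43*k^2/2 + 9*k + 20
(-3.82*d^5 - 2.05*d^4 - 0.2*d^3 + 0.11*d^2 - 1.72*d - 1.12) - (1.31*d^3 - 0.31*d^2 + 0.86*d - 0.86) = -3.82*d^5 - 2.05*d^4 - 1.51*d^3 + 0.42*d^2 - 2.58*d - 0.26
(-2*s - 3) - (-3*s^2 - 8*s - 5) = 3*s^2 + 6*s + 2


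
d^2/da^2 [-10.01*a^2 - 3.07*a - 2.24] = -20.0200000000000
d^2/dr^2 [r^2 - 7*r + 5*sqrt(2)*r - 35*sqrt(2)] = 2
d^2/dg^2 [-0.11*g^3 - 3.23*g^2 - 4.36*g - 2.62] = -0.66*g - 6.46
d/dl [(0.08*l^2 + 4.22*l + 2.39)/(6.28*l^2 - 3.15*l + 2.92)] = (-26.7536*l^2 - 29.5512*l + 19.8509)/(39.4384*l^4 - 39.564*l^3 + 46.5977*l^2 - 18.396*l + 8.5264)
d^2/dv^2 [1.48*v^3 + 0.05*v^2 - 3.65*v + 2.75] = 8.88*v + 0.1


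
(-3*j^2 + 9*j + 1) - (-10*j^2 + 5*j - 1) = 7*j^2 + 4*j + 2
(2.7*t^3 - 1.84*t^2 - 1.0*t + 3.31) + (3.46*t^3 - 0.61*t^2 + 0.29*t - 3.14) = 6.16*t^3 - 2.45*t^2 - 0.71*t + 0.17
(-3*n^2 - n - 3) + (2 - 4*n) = -3*n^2 - 5*n - 1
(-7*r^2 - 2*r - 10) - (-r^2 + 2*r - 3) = -6*r^2 - 4*r - 7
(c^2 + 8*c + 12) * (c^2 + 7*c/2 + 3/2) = c^4 + 23*c^3/2 + 83*c^2/2 + 54*c + 18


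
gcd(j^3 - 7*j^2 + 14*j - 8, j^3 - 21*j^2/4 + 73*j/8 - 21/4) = j - 2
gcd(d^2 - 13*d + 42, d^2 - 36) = d - 6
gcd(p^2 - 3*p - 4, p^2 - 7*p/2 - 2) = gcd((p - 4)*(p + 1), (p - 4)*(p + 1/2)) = p - 4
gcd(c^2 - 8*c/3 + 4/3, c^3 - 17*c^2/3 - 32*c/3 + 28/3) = c - 2/3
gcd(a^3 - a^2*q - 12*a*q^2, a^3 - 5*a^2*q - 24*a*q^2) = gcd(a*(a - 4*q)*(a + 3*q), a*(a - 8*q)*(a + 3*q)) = a^2 + 3*a*q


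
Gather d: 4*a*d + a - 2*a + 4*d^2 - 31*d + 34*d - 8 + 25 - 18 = -a + 4*d^2 + d*(4*a + 3) - 1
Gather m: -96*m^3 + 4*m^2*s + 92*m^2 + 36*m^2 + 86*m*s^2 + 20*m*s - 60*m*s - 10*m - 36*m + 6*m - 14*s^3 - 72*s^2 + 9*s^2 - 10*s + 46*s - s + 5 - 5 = -96*m^3 + m^2*(4*s + 128) + m*(86*s^2 - 40*s - 40) - 14*s^3 - 63*s^2 + 35*s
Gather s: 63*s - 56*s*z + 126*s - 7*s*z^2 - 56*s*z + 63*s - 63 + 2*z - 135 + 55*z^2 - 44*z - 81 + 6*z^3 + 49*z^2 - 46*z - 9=s*(-7*z^2 - 112*z + 252) + 6*z^3 + 104*z^2 - 88*z - 288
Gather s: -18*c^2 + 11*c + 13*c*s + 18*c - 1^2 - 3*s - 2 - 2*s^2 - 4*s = -18*c^2 + 29*c - 2*s^2 + s*(13*c - 7) - 3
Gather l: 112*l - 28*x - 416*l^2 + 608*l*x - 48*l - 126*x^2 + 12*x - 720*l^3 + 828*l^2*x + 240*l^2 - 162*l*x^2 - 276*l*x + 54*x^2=-720*l^3 + l^2*(828*x - 176) + l*(-162*x^2 + 332*x + 64) - 72*x^2 - 16*x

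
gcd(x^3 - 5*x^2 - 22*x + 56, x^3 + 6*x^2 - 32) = x^2 + 2*x - 8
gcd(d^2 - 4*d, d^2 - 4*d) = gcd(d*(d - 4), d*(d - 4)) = d^2 - 4*d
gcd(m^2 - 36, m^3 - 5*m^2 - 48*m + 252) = m - 6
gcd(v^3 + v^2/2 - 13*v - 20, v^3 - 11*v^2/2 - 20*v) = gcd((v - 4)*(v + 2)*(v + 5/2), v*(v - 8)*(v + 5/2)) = v + 5/2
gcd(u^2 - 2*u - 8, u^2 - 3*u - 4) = u - 4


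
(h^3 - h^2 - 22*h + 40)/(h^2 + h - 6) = (h^2 + h - 20)/(h + 3)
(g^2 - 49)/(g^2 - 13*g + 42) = (g + 7)/(g - 6)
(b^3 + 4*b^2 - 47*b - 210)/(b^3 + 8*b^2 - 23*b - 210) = (b^2 - 2*b - 35)/(b^2 + 2*b - 35)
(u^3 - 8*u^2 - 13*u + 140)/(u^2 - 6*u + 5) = (u^2 - 3*u - 28)/(u - 1)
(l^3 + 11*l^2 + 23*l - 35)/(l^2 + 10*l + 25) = (l^2 + 6*l - 7)/(l + 5)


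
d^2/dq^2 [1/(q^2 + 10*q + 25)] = 6/(q^4 + 20*q^3 + 150*q^2 + 500*q + 625)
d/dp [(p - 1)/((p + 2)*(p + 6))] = (-p^2 + 2*p + 20)/(p^4 + 16*p^3 + 88*p^2 + 192*p + 144)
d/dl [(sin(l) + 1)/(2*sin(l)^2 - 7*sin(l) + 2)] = (-4*sin(l) + cos(2*l) + 8)*cos(l)/(-7*sin(l) - cos(2*l) + 3)^2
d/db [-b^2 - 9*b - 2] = -2*b - 9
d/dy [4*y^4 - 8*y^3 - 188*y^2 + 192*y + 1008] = 16*y^3 - 24*y^2 - 376*y + 192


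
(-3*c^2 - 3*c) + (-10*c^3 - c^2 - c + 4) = -10*c^3 - 4*c^2 - 4*c + 4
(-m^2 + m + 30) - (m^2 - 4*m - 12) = -2*m^2 + 5*m + 42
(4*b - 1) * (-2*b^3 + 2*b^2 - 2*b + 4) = -8*b^4 + 10*b^3 - 10*b^2 + 18*b - 4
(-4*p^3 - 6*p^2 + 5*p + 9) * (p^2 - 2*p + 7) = -4*p^5 + 2*p^4 - 11*p^3 - 43*p^2 + 17*p + 63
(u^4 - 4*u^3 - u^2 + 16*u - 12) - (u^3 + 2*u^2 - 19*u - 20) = u^4 - 5*u^3 - 3*u^2 + 35*u + 8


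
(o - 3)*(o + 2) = o^2 - o - 6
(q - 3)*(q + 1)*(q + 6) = q^3 + 4*q^2 - 15*q - 18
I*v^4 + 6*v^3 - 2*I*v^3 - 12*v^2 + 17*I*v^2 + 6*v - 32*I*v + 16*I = (v - 1)*(v - 8*I)*(v + 2*I)*(I*v - I)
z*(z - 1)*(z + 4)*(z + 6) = z^4 + 9*z^3 + 14*z^2 - 24*z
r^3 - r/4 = r*(r - 1/2)*(r + 1/2)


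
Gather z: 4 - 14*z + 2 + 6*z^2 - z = 6*z^2 - 15*z + 6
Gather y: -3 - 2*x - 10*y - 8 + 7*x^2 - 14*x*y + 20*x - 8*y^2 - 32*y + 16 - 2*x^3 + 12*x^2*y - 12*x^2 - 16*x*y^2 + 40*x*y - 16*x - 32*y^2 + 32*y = -2*x^3 - 5*x^2 + 2*x + y^2*(-16*x - 40) + y*(12*x^2 + 26*x - 10) + 5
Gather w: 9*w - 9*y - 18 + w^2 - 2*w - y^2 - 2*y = w^2 + 7*w - y^2 - 11*y - 18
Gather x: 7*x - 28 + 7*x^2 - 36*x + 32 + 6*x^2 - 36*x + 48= 13*x^2 - 65*x + 52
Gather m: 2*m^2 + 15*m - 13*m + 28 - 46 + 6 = 2*m^2 + 2*m - 12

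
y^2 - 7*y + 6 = (y - 6)*(y - 1)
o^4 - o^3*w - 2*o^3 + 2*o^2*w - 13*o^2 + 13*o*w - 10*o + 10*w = (o - 5)*(o + 1)*(o + 2)*(o - w)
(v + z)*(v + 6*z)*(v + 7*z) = v^3 + 14*v^2*z + 55*v*z^2 + 42*z^3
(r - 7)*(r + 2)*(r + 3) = r^3 - 2*r^2 - 29*r - 42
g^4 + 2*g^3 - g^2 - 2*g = g*(g - 1)*(g + 1)*(g + 2)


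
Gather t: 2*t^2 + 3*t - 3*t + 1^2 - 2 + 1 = 2*t^2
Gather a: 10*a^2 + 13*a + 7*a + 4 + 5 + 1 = 10*a^2 + 20*a + 10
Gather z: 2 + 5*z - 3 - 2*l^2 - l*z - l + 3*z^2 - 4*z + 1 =-2*l^2 - l + 3*z^2 + z*(1 - l)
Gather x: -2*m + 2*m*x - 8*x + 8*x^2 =-2*m + 8*x^2 + x*(2*m - 8)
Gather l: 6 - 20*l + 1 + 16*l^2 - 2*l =16*l^2 - 22*l + 7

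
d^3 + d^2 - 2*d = d*(d - 1)*(d + 2)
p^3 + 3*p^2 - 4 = (p - 1)*(p + 2)^2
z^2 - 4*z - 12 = (z - 6)*(z + 2)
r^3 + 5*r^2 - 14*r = r*(r - 2)*(r + 7)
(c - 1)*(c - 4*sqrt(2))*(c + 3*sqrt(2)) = c^3 - sqrt(2)*c^2 - c^2 - 24*c + sqrt(2)*c + 24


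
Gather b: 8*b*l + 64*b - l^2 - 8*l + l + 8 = b*(8*l + 64) - l^2 - 7*l + 8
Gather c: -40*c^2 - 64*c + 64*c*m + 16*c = -40*c^2 + c*(64*m - 48)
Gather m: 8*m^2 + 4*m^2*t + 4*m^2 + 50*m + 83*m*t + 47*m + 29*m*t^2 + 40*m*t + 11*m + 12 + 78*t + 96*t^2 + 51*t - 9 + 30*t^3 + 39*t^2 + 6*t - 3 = m^2*(4*t + 12) + m*(29*t^2 + 123*t + 108) + 30*t^3 + 135*t^2 + 135*t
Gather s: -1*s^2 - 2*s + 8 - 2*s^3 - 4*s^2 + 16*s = -2*s^3 - 5*s^2 + 14*s + 8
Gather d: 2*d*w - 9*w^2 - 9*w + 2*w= 2*d*w - 9*w^2 - 7*w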